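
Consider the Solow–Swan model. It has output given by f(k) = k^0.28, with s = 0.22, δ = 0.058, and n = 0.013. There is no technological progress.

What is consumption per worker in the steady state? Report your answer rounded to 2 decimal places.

Steady state requires s·f(k) = (n + δ)·k, i.e. s·k^α = (n + δ)·k.
Rearranging, k^(1−α) = s / (n + δ).
k^0.72 = 0.22 / (0.013 + 0.058) = 0.22 / 0.071 = 3.0986
k* = 3.0986^(1/0.72) ≈ 4.8103
y* = (k*)^α = 4.8103^0.28 ≈ 1.5524
c* = (1 − s)·y* = (1 − 0.22) × 1.5524 ≈ 1.2109

c* ≈ 1.21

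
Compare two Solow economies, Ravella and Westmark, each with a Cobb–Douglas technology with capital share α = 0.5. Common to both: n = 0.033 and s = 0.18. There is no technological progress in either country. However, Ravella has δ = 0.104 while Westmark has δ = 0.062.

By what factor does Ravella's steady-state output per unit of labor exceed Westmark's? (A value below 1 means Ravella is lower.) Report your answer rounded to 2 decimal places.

y*_R / y*_W ≈ 0.69

Steady-state y* = [s/(n + δ)]^(α/(1−α)), so the ratio is [ (s_R/(n + δ)_R) / (s_W/(n + δ)_W) ]^1.
s_R/(n + δ)_R = 0.18/0.137 = 1.3139; s_W/(n + δ)_W = 0.18/0.095 = 1.8947.
Ratio = (1.3139/1.8947)^1 = 0.6935^1 ≈ 0.6935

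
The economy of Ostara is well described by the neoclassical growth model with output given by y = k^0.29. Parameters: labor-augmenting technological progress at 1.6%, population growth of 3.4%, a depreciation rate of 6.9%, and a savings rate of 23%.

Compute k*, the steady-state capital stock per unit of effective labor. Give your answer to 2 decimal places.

At the steady state, Δk = 0, so s·k^α = (n + g + δ)·k.
Dividing both sides by k: k^(1−α) = s / (n + g + δ).
k^0.71 = 0.23 / (0.034 + 0.016 + 0.069) = 0.23 / 0.119 = 1.9328
k* = 1.9328^(1/0.71) ≈ 2.5298

k* = 2.53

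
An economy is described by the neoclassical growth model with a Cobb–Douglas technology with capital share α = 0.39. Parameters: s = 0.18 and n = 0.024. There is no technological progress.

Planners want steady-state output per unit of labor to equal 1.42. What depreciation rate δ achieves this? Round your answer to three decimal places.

δ ≈ 0.080

In steady state, investment equals break-even investment: s·k^α = (n + δ)·k.
Since y* = [s/(n + δ)]^(α/(1−α)), we have s/(n + δ) = (y*)^((1−α)/α) = 1.42^1.5641 = 1.7306.
Therefore n + δ = s / 1.7306 = 0.18 / 1.7306 = 0.1040, so δ = 0.1040 − 0.024 = 0.0800.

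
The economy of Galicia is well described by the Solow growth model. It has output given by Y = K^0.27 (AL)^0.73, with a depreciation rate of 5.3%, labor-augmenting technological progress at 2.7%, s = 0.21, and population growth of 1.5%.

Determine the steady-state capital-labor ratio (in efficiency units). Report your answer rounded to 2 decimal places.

k* ≈ 2.96

Steady state requires s·f(k) = (n + g + δ)·k, i.e. s·k^α = (n + g + δ)·k.
Dividing both sides by k: k^(1−α) = s / (n + g + δ).
k^0.73 = 0.21 / (0.015 + 0.027 + 0.053) = 0.21 / 0.095 = 2.2105
k* = 2.2105^(1/0.73) ≈ 2.9642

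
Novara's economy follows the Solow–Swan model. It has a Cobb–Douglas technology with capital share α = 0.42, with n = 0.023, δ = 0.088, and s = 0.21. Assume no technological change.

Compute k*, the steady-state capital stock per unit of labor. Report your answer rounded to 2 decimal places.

At the steady state, Δk = 0, so s·k^α = (n + δ)·k.
Rearranging, k^(1−α) = s / (n + δ).
k^0.58 = 0.21 / (0.023 + 0.088) = 0.21 / 0.111 = 1.8919
k* = 1.8919^(1/0.58) ≈ 3.0020

k* ≈ 3.00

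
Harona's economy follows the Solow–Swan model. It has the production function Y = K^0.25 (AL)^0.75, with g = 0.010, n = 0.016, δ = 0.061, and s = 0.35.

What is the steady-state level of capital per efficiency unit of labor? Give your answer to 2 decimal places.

Steady state requires s·f(k) = (n + g + δ)·k, i.e. s·k^α = (n + g + δ)·k.
Dividing both sides by k: k^(1−α) = s / (n + g + δ).
k^0.75 = 0.35 / (0.016 + 0.010 + 0.061) = 0.35 / 0.087 = 4.0230
k* = 4.0230^(1/0.75) ≈ 6.3983

k* = 6.40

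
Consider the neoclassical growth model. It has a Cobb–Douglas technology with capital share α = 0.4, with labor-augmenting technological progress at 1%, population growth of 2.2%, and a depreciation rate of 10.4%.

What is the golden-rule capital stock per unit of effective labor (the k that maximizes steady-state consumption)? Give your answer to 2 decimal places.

k_gold ≈ 6.04

The golden rule sets f'(k) = n + g + δ, i.e. α·k^(α−1) = n + g + δ.
So k^(1−α) = α / (n + g + δ) = 0.4 / 0.136 = 2.9412.
k_gold = 2.9412^(1/0.6) ≈ 6.0377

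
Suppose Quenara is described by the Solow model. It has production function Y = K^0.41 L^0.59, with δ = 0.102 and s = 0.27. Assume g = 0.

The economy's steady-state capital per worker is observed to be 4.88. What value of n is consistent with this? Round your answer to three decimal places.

In steady state, investment equals break-even investment: s·k^α = (n + δ)·k.
So s / (n + δ) = (k*)^(1−α) = 4.88^0.59 = 2.5478.
Therefore n + δ = s / 2.5478 = 0.27 / 2.5478 = 0.1060, so n = 0.1060 − 0.102 = 0.0040.

n ≈ 0.004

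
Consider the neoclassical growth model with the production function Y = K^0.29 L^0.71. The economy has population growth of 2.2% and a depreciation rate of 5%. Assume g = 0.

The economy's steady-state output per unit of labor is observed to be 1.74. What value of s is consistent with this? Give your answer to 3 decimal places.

s ≈ 0.279

At the steady state, Δk = 0, so s·k^α = (n + δ)·k.
Since y* = [s/(n + δ)]^(α/(1−α)), we have s/(n + δ) = (y*)^((1−α)/α) = 1.74^2.4483 = 3.8809.
Therefore s = 3.8809 × (n + δ) = 3.8809 × 0.072 = 0.2794.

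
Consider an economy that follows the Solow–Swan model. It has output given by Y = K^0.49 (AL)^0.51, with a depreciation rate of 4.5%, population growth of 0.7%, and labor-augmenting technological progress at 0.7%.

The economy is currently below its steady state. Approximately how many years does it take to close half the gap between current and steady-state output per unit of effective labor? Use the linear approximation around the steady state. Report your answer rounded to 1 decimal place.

about 23.0 years

Near the steady state the convergence rate is λ = (1 − α)(n + g + δ).
λ = (1 − 0.49) × 0.059 = 0.51 × 0.059 = 0.03009
Half-life = ln 2 / λ = 0.6931 / 0.03009 ≈ 23.03 years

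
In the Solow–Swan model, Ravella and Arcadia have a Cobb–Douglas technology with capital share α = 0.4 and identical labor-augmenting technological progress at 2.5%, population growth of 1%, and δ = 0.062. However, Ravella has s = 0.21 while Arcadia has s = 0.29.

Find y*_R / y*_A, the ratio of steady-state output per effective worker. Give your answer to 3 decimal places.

Steady-state y* = [s/(n + g + δ)]^(α/(1−α)), so the ratio is [ (s_R/(n + g + δ)_R) / (s_A/(n + g + δ)_A) ]^0.6667.
s_R/(n + g + δ)_R = 0.21/0.097 = 2.1649; s_A/(n + g + δ)_A = 0.29/0.097 = 2.9897.
Ratio = (2.1649/2.9897)^0.6667 = 0.7241^0.6667 ≈ 0.8064

ratio ≈ 0.806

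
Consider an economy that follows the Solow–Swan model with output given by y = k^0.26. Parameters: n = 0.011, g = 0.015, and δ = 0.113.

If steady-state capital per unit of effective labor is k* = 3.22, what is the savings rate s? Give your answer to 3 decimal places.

At the steady state, Δk = 0, so s·k^α = (n + g + δ)·k.
So s / (n + g + δ) = (k*)^(1−α) = 3.22^0.74 = 2.3758.
Therefore s = 2.3758 × (n + g + δ) = 2.3758 × 0.139 = 0.3302.

s ≈ 0.330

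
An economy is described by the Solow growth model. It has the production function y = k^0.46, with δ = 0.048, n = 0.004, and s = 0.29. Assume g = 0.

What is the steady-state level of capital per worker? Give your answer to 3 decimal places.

k* = 24.111

At the steady state, Δk = 0, so s·k^α = (n + δ)·k.
Dividing both sides by k: k^(1−α) = s / (n + δ).
k^0.54 = 0.29 / (0.004 + 0.048) = 0.29 / 0.052 = 5.5769
k* = 5.5769^(1/0.54) ≈ 24.1107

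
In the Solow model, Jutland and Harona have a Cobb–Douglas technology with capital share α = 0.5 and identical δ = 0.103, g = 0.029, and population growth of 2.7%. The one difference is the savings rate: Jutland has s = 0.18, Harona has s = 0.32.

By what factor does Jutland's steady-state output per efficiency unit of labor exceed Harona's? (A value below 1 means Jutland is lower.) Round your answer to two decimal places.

Steady-state y* = [s/(n + g + δ)]^(α/(1−α)), so the ratio is [ (s_J/(n + g + δ)_J) / (s_H/(n + g + δ)_H) ]^1.
s_J/(n + g + δ)_J = 0.18/0.159 = 1.1321; s_H/(n + g + δ)_H = 0.32/0.159 = 2.0126.
Ratio = (1.1321/2.0126)^1 = 0.5625^1 ≈ 0.5625

y*_J / y*_H ≈ 0.56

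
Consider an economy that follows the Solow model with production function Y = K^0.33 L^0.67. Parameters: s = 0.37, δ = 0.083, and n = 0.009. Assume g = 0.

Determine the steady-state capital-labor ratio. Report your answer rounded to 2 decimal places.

k* ≈ 7.98

At the steady state, Δk = 0, so s·k^α = (n + δ)·k.
Dividing both sides by k: k^(1−α) = s / (n + δ).
k^0.67 = 0.37 / (0.009 + 0.083) = 0.37 / 0.092 = 4.0217
k* = 4.0217^(1/0.67) ≈ 7.9819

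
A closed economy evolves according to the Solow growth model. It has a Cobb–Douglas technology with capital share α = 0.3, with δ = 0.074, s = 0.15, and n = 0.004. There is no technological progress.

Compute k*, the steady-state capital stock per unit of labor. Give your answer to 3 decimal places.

In steady state, investment equals break-even investment: s·k^α = (n + δ)·k.
Rearranging, k^(1−α) = s / (n + δ).
k^0.7 = 0.15 / (0.004 + 0.074) = 0.15 / 0.078 = 1.9231
k* = 1.9231^(1/0.7) ≈ 2.5452

k* = 2.545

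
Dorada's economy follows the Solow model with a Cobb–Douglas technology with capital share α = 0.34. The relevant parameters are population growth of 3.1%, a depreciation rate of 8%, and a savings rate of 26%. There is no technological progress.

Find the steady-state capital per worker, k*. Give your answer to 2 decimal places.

k* = 3.63

At the steady state, Δk = 0, so s·k^α = (n + δ)·k.
Dividing both sides by k: k^(1−α) = s / (n + δ).
k^0.66 = 0.26 / (0.031 + 0.080) = 0.26 / 0.111 = 2.3423
k* = 2.3423^(1/0.66) ≈ 3.6313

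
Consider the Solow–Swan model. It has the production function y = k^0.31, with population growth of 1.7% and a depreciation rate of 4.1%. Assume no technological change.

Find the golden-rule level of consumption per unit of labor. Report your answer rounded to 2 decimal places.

c_gold ≈ 1.47

At the golden rule, f'(k) = n + δ, so α·k^(α−1) = n + δ and k_gold = (α/(n + δ))^(1/(1−α)).
k_gold = (0.31/0.058)^(1/0.69) = 5.3448^1.4493 ≈ 11.3499
c_gold = f(k_gold) − (n + δ)·k_gold = 2.1235 − 0.058×11.3499 ≈ 1.4652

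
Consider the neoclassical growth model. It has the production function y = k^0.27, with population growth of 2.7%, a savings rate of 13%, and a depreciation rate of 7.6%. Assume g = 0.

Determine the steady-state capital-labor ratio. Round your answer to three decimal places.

k* = 1.376

At the steady state, Δk = 0, so s·k^α = (n + δ)·k.
Rearranging, k^(1−α) = s / (n + δ).
k^0.73 = 0.13 / (0.027 + 0.076) = 0.13 / 0.103 = 1.2621
k* = 1.2621^(1/0.73) ≈ 1.3756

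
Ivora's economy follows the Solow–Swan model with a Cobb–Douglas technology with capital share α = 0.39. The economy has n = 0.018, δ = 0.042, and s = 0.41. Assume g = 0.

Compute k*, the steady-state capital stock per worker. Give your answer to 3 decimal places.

Steady state requires s·f(k) = (n + δ)·k, i.e. s·k^α = (n + δ)·k.
Rearranging, k^(1−α) = s / (n + δ).
k^0.61 = 0.41 / (0.018 + 0.042) = 0.41 / 0.060 = 6.8333
k* = 6.8333^(1/0.61) ≈ 23.3478

k* = 23.348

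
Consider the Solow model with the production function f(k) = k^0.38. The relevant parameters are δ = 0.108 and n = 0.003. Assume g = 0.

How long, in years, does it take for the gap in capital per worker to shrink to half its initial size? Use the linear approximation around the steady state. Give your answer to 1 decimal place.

about 10.1 years

Near the steady state the convergence rate is λ = (1 − α)(n + δ).
λ = (1 − 0.38) × 0.111 = 0.62 × 0.111 = 0.06882
Half-life = ln 2 / λ = 0.6931 / 0.06882 ≈ 10.07 years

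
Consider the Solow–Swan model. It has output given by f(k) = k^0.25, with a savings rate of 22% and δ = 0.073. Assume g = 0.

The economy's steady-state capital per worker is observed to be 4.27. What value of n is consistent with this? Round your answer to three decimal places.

n ≈ 0.001

In steady state, investment equals break-even investment: s·k^α = (n + δ)·k.
So s / (n + δ) = (k*)^(1−α) = 4.27^0.75 = 2.9704.
Therefore n + δ = s / 2.9704 = 0.22 / 2.9704 = 0.0741, so n = 0.0741 − 0.073 = 0.0011.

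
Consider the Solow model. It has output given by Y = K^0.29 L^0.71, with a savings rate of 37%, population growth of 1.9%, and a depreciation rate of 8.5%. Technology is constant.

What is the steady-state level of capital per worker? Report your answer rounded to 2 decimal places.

k* ≈ 5.97

Steady state requires s·f(k) = (n + δ)·k, i.e. s·k^α = (n + δ)·k.
Dividing both sides by k: k^(1−α) = s / (n + δ).
k^0.71 = 0.37 / (0.019 + 0.085) = 0.37 / 0.104 = 3.5577
k* = 3.5577^(1/0.71) ≈ 5.9744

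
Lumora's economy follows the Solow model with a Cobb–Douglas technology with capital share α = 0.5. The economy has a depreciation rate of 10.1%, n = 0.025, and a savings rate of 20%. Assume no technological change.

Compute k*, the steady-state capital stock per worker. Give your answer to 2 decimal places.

k* ≈ 2.52

At the steady state, Δk = 0, so s·k^α = (n + δ)·k.
Rearranging, k^(1−α) = s / (n + δ).
k^0.5 = 0.20 / (0.025 + 0.101) = 0.20 / 0.126 = 1.5873
k* = 1.5873^(1/0.5) ≈ 2.5195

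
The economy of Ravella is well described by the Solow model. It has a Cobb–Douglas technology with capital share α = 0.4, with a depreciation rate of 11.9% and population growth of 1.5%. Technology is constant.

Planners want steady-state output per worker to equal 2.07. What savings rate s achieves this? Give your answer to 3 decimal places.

s ≈ 0.399

At the steady state, Δk = 0, so s·k^α = (n + δ)·k.
Since y* = [s/(n + δ)]^(α/(1−α)), we have s/(n + δ) = (y*)^((1−α)/α) = 2.07^1.5 = 2.9782.
Therefore s = 2.9782 × (n + δ) = 2.9782 × 0.134 = 0.3991.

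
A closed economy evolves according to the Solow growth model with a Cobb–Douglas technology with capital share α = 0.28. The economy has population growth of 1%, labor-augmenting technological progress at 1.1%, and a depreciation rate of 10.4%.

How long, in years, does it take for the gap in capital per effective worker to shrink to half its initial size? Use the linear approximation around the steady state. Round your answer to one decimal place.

half-life ≈ 7.7 years

Near the steady state the convergence rate is λ = (1 − α)(n + g + δ).
λ = (1 − 0.28) × 0.125 = 0.72 × 0.125 = 0.0900
Half-life = ln 2 / λ = 0.6931 / 0.0900 ≈ 7.70 years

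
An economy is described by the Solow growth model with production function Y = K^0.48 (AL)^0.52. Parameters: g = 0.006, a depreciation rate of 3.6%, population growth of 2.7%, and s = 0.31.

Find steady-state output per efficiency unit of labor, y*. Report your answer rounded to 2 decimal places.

At the steady state, Δk = 0, so s·k^α = (n + g + δ)·k.
Dividing both sides by k: k^(1−α) = s / (n + g + δ).
k^0.52 = 0.31 / (0.027 + 0.006 + 0.036) = 0.31 / 0.069 = 4.4928
k* = 4.4928^(1/0.52) ≈ 17.9821
y* = (k*)^α = 17.9821^0.48 ≈ 4.0024

y* = 4.00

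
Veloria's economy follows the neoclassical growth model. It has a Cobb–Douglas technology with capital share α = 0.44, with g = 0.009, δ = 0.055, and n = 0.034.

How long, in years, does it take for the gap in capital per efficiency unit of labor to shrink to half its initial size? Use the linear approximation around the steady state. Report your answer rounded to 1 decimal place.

half-life ≈ 12.6 years

Near the steady state the convergence rate is λ = (1 − α)(n + g + δ).
λ = (1 − 0.44) × 0.098 = 0.56 × 0.098 = 0.05488
Half-life = ln 2 / λ = 0.6931 / 0.05488 ≈ 12.63 years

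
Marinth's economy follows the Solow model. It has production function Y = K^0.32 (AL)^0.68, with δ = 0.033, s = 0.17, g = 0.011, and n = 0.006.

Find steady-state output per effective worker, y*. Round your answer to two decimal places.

Steady state requires s·f(k) = (n + g + δ)·k, i.e. s·k^α = (n + g + δ)·k.
Rearranging, k^(1−α) = s / (n + g + δ).
k^0.68 = 0.17 / (0.006 + 0.011 + 0.033) = 0.17 / 0.050 = 3.4000
k* = 3.4000^(1/0.68) ≈ 6.0476
y* = (k*)^α = 6.0476^0.32 ≈ 1.7787

y* ≈ 1.78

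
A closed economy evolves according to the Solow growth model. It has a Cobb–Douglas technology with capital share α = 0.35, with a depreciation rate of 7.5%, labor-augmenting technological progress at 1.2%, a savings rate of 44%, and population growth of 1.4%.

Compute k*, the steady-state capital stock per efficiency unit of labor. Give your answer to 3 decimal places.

At the steady state, Δk = 0, so s·k^α = (n + g + δ)·k.
Rearranging, k^(1−α) = s / (n + g + δ).
k^0.65 = 0.44 / (0.014 + 0.012 + 0.075) = 0.44 / 0.101 = 4.3564
k* = 4.3564^(1/0.65) ≈ 9.6222

k* = 9.622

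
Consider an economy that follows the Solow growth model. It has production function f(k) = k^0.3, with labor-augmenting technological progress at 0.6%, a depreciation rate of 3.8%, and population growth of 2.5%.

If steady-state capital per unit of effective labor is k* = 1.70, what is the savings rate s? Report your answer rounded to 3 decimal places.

s ≈ 0.100

Steady state requires s·f(k) = (n + g + δ)·k, i.e. s·k^α = (n + g + δ)·k.
So s / (n + g + δ) = (k*)^(1−α) = 1.70^0.7 = 1.4498.
Therefore s = 1.4498 × (n + g + δ) = 1.4498 × 0.069 = 0.1000.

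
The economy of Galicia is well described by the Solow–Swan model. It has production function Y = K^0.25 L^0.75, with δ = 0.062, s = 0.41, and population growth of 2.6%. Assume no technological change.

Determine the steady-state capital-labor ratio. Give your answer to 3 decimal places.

k* = 7.782

At the steady state, Δk = 0, so s·k^α = (n + δ)·k.
Dividing both sides by k: k^(1−α) = s / (n + δ).
k^0.75 = 0.41 / (0.026 + 0.062) = 0.41 / 0.088 = 4.6591
k* = 4.6591^(1/0.75) ≈ 7.7816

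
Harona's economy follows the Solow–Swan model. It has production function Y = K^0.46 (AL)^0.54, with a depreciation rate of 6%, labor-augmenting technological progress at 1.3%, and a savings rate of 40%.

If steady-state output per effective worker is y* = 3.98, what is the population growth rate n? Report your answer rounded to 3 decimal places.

In steady state, investment equals break-even investment: s·k^α = (n + g + δ)·k.
Since y* = [s/(n + g + δ)]^(α/(1−α)), we have s/(n + g + δ) = (y*)^((1−α)/α) = 3.98^1.1739 = 5.0606.
Therefore n + g + δ = s / 5.0606 = 0.40 / 5.0606 = 0.0790, so n = 0.0790 − 0.073 = 0.0060.

n ≈ 0.006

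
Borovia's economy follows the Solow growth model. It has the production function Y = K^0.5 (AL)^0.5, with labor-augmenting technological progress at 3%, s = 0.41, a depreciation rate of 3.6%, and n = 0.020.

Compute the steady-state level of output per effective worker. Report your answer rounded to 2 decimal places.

Steady state requires s·f(k) = (n + g + δ)·k, i.e. s·k^α = (n + g + δ)·k.
Rearranging, k^(1−α) = s / (n + g + δ).
k^0.5 = 0.41 / (0.020 + 0.030 + 0.036) = 0.41 / 0.086 = 4.7674
k* = 4.7674^(1/0.5) ≈ 22.7281
y* = (k*)^α = 22.7281^0.5 ≈ 4.7674

y* ≈ 4.77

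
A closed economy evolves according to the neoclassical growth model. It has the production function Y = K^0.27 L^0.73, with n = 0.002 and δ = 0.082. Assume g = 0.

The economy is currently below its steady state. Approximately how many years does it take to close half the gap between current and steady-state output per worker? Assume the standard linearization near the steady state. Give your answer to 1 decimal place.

half-life ≈ 11.3 years

Near the steady state the convergence rate is λ = (1 − α)(n + δ).
λ = (1 − 0.27) × 0.084 = 0.73 × 0.084 = 0.06132
Half-life = ln 2 / λ = 0.6931 / 0.06132 ≈ 11.30 years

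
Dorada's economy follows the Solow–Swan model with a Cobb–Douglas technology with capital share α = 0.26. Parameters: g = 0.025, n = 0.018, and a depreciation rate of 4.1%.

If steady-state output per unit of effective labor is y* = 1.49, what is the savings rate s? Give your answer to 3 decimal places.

At the steady state, Δk = 0, so s·k^α = (n + g + δ)·k.
Since y* = [s/(n + g + δ)]^(α/(1−α)), we have s/(n + g + δ) = (y*)^((1−α)/α) = 1.49^2.8462 = 3.1112.
Therefore s = 3.1112 × (n + g + δ) = 3.1112 × 0.084 = 0.2613.

s ≈ 0.261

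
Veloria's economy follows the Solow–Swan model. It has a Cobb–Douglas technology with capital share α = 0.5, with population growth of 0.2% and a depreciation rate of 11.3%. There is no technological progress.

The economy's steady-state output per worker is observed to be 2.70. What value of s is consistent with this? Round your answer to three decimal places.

s ≈ 0.311

At the steady state, Δk = 0, so s·k^α = (n + δ)·k.
Since y* = [s/(n + δ)]^(α/(1−α)), we have s/(n + δ) = (y*)^((1−α)/α) = 2.70^1 = 2.7000.
Therefore s = 2.7000 × (n + δ) = 2.7000 × 0.115 = 0.3105.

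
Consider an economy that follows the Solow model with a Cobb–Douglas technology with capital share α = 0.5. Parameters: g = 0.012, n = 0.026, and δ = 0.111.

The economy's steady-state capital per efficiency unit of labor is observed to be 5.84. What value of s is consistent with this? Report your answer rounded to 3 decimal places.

At the steady state, Δk = 0, so s·k^α = (n + g + δ)·k.
So s / (n + g + δ) = (k*)^(1−α) = 5.84^0.5 = 2.4166.
Therefore s = 2.4166 × (n + g + δ) = 2.4166 × 0.149 = 0.3601.

s ≈ 0.360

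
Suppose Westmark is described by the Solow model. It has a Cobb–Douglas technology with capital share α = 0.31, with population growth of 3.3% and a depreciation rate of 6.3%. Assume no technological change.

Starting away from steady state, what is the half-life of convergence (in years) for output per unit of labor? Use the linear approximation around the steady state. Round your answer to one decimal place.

half-life ≈ 10.5 years

Near the steady state the convergence rate is λ = (1 − α)(n + δ).
λ = (1 − 0.31) × 0.096 = 0.69 × 0.096 = 0.06624
Half-life = ln 2 / λ = 0.6931 / 0.06624 ≈ 10.46 years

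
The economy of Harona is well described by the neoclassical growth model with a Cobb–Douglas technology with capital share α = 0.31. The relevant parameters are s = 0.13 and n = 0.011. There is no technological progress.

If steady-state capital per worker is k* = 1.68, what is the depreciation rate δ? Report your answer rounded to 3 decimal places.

δ ≈ 0.080

In steady state, investment equals break-even investment: s·k^α = (n + δ)·k.
So s / (n + δ) = (k*)^(1−α) = 1.68^0.69 = 1.4304.
Therefore n + δ = s / 1.4304 = 0.13 / 1.4304 = 0.0909, so δ = 0.0909 − 0.011 = 0.0799.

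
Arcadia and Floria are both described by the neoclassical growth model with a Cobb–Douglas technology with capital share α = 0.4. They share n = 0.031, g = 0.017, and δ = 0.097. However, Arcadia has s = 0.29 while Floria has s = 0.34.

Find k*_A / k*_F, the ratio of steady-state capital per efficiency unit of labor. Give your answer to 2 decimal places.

ratio ≈ 0.77

Steady-state k* = [s/(n + g + δ)]^(1/(1−α)), so the ratio is [ (s_A/(n + g + δ)_A) / (s_F/(n + g + δ)_F) ]^1.6667.
s_A/(n + g + δ)_A = 0.29/0.145 = 2.0000; s_F/(n + g + δ)_F = 0.34/0.145 = 2.3448.
Ratio = (2.0000/2.3448)^1.6667 = 0.8530^1.6667 ≈ 0.7672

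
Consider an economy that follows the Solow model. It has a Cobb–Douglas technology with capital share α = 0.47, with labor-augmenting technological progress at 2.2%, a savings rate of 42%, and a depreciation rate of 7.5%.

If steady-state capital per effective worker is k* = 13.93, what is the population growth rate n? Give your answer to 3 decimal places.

n ≈ 0.007

At the steady state, Δk = 0, so s·k^α = (n + g + δ)·k.
So s / (n + g + δ) = (k*)^(1−α) = 13.93^0.53 = 4.0392.
Therefore n + g + δ = s / 4.0392 = 0.42 / 4.0392 = 0.1040, so n = 0.1040 − 0.097 = 0.0070.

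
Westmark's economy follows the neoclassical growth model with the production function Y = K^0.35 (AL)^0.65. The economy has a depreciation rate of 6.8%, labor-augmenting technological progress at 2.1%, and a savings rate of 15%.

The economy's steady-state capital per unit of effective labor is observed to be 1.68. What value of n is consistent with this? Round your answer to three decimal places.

n ≈ 0.018

Steady state requires s·f(k) = (n + g + δ)·k, i.e. s·k^α = (n + g + δ)·k.
So s / (n + g + δ) = (k*)^(1−α) = 1.68^0.65 = 1.4010.
Therefore n + g + δ = s / 1.4010 = 0.15 / 1.4010 = 0.1071, so n = 0.1071 − 0.089 = 0.0181.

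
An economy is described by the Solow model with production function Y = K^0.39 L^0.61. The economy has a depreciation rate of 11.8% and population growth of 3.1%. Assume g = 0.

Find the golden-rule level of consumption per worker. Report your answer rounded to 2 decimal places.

At the golden rule, f'(k) = n + δ, so α·k^(α−1) = n + δ and k_gold = (α/(n + δ))^(1/(1−α)).
k_gold = (0.39/0.149)^(1/0.61) = 2.6174^1.6393 ≈ 4.8419
c_gold = f(k_gold) − (n + δ)·k_gold = 1.8499 − 0.149×4.8419 ≈ 1.1285

c_gold ≈ 1.13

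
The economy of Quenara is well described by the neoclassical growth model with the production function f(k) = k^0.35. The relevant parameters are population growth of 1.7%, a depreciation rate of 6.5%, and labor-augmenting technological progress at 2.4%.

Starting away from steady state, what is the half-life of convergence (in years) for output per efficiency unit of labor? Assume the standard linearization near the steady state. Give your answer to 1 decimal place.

half-life ≈ 10.1 years

Near the steady state the convergence rate is λ = (1 − α)(n + g + δ).
λ = (1 − 0.35) × 0.106 = 0.65 × 0.106 = 0.0689
Half-life = ln 2 / λ = 0.6931 / 0.0689 ≈ 10.06 years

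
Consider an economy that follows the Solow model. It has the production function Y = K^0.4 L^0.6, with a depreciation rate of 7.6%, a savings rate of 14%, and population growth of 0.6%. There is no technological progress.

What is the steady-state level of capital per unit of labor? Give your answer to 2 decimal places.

k* ≈ 2.44

In steady state, investment equals break-even investment: s·k^α = (n + δ)·k.
Dividing both sides by k: k^(1−α) = s / (n + δ).
k^0.6 = 0.14 / (0.006 + 0.076) = 0.14 / 0.082 = 1.7073
k* = 1.7073^(1/0.6) ≈ 2.4388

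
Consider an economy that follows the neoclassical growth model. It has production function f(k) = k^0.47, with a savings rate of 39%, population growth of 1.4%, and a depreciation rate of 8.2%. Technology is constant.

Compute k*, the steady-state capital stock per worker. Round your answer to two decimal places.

At the steady state, Δk = 0, so s·k^α = (n + δ)·k.
Rearranging, k^(1−α) = s / (n + δ).
k^0.53 = 0.39 / (0.014 + 0.082) = 0.39 / 0.096 = 4.0625
k* = 4.0625^(1/0.53) ≈ 14.0821

k* ≈ 14.08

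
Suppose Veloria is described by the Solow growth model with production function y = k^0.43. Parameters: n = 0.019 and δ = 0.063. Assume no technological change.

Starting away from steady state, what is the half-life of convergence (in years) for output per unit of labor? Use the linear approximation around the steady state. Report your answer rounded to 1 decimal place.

t_½ ≈ 14.8 years

Near the steady state the convergence rate is λ = (1 − α)(n + δ).
λ = (1 − 0.43) × 0.082 = 0.57 × 0.082 = 0.04674
Half-life = ln 2 / λ = 0.6931 / 0.04674 ≈ 14.83 years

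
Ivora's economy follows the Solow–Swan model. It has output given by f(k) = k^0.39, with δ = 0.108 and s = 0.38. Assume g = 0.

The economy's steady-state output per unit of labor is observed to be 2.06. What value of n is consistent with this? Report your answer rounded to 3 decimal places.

In steady state, investment equals break-even investment: s·k^α = (n + δ)·k.
Since y* = [s/(n + δ)]^(α/(1−α)), we have s/(n + δ) = (y*)^((1−α)/α) = 2.06^1.5641 = 3.0968.
Therefore n + δ = s / 3.0968 = 0.38 / 3.0968 = 0.1227, so n = 0.1227 − 0.108 = 0.0147.

n ≈ 0.015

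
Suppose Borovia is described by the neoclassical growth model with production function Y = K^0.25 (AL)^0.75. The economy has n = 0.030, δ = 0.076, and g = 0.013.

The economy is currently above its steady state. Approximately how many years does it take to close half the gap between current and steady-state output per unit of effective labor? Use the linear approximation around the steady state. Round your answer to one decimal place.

Near the steady state the convergence rate is λ = (1 − α)(n + g + δ).
λ = (1 − 0.25) × 0.119 = 0.75 × 0.119 = 0.08925
Half-life = ln 2 / λ = 0.6931 / 0.08925 ≈ 7.77 years

about 7.8 years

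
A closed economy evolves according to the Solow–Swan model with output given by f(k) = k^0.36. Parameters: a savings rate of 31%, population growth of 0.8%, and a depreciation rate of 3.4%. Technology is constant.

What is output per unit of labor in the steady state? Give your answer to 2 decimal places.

In steady state, investment equals break-even investment: s·k^α = (n + δ)·k.
Dividing both sides by k: k^(1−α) = s / (n + δ).
k^0.64 = 0.31 / (0.008 + 0.034) = 0.31 / 0.042 = 7.3810
k* = 7.3810^(1/0.64) ≈ 22.7211
y* = (k*)^α = 22.7211^0.36 ≈ 3.0783

y* = 3.08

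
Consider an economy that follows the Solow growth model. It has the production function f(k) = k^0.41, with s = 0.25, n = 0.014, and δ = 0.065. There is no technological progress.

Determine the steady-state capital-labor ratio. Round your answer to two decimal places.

k* = 7.05

Steady state requires s·f(k) = (n + δ)·k, i.e. s·k^α = (n + δ)·k.
Dividing both sides by k: k^(1−α) = s / (n + δ).
k^0.59 = 0.25 / (0.014 + 0.065) = 0.25 / 0.079 = 3.1646
k* = 3.1646^(1/0.59) ≈ 7.0469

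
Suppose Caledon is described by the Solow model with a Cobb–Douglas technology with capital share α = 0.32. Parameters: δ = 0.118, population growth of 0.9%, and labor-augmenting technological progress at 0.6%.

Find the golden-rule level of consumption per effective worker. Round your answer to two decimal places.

At the golden rule, f'(k) = n + g + δ, so α·k^(α−1) = n + g + δ and k_gold = (α/(n + g + δ))^(1/(1−α)).
k_gold = (0.32/0.133)^(1/0.68) = 2.4060^1.4706 ≈ 3.6369
c_gold = f(k_gold) − (n + g + δ)·k_gold = 1.5116 − 0.133×3.6369 ≈ 1.0279

c_gold ≈ 1.03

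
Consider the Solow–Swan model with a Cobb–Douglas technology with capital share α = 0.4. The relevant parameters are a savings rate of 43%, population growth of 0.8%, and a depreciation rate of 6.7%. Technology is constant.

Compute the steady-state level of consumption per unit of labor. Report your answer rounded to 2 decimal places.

c* ≈ 1.83

Steady state requires s·f(k) = (n + δ)·k, i.e. s·k^α = (n + δ)·k.
Rearranging, k^(1−α) = s / (n + δ).
k^0.6 = 0.43 / (0.008 + 0.067) = 0.43 / 0.075 = 5.7333
k* = 5.7333^(1/0.6) ≈ 18.3657
y* = (k*)^α = 18.3657^0.4 ≈ 3.2033
c* = (1 − s)·y* = (1 − 0.43) × 3.2033 ≈ 1.8259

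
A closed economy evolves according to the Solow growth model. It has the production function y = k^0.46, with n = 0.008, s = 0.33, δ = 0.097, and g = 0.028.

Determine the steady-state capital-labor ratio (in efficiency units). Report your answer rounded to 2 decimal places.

k* ≈ 5.38

At the steady state, Δk = 0, so s·k^α = (n + g + δ)·k.
Dividing both sides by k: k^(1−α) = s / (n + g + δ).
k^0.54 = 0.33 / (0.008 + 0.028 + 0.097) = 0.33 / 0.133 = 2.4812
k* = 2.4812^(1/0.54) ≈ 5.3809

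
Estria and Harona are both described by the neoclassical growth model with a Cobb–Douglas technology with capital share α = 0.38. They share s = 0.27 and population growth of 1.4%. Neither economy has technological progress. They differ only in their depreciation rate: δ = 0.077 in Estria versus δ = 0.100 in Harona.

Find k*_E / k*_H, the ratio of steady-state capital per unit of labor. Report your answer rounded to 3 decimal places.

Steady-state k* = [s/(n + δ)]^(1/(1−α)), so the ratio is [ (s_E/(n + δ)_E) / (s_H/(n + δ)_H) ]^1.6129.
s_E/(n + δ)_E = 0.27/0.091 = 2.9670; s_H/(n + δ)_H = 0.27/0.114 = 2.3684.
Ratio = (2.9670/2.3684)^1.6129 = 1.2527^1.6129 ≈ 1.4382

ratio ≈ 1.438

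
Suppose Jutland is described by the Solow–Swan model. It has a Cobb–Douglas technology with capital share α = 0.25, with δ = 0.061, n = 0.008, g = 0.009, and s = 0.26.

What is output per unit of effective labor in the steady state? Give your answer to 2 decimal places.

y* = 1.49

At the steady state, Δk = 0, so s·k^α = (n + g + δ)·k.
Dividing both sides by k: k^(1−α) = s / (n + g + δ).
k^0.75 = 0.26 / (0.008 + 0.009 + 0.061) = 0.26 / 0.078 = 3.3333
k* = 3.3333^(1/0.75) ≈ 4.9793
y* = (k*)^α = 4.9793^0.25 ≈ 1.4938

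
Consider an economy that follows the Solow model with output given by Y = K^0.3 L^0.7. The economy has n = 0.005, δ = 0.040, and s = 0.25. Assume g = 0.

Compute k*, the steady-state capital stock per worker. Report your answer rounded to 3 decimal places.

Steady state requires s·f(k) = (n + δ)·k, i.e. s·k^α = (n + δ)·k.
Rearranging, k^(1−α) = s / (n + δ).
k^0.7 = 0.25 / (0.005 + 0.040) = 0.25 / 0.045 = 5.5556
k* = 5.5556^(1/0.7) ≈ 11.5851

k* = 11.585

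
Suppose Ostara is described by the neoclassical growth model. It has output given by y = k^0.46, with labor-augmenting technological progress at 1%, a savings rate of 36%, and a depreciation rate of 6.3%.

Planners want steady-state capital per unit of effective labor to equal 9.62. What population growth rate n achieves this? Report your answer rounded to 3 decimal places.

n ≈ 0.033

In steady state, investment equals break-even investment: s·k^α = (n + g + δ)·k.
So s / (n + g + δ) = (k*)^(1−α) = 9.62^0.54 = 3.3956.
Therefore n + g + δ = s / 3.3956 = 0.36 / 3.3956 = 0.1060, so n = 0.1060 − 0.073 = 0.0330.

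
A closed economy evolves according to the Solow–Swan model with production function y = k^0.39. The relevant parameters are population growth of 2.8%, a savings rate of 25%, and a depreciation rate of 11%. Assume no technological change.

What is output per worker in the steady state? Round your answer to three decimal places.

In steady state, investment equals break-even investment: s·k^α = (n + δ)·k.
Rearranging, k^(1−α) = s / (n + δ).
k^0.61 = 0.25 / (0.028 + 0.110) = 0.25 / 0.138 = 1.8116
k* = 1.8116^(1/0.61) ≈ 2.6488
y* = (k*)^α = 2.6488^0.39 ≈ 1.4621

y* ≈ 1.462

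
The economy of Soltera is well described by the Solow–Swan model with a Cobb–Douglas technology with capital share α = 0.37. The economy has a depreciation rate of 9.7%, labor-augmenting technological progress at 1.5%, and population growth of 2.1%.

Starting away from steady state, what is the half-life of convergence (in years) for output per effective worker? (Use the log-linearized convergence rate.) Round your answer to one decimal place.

half-life ≈ 8.3 years

Near the steady state the convergence rate is λ = (1 − α)(n + g + δ).
λ = (1 − 0.37) × 0.133 = 0.63 × 0.133 = 0.08379
Half-life = ln 2 / λ = 0.6931 / 0.08379 ≈ 8.27 years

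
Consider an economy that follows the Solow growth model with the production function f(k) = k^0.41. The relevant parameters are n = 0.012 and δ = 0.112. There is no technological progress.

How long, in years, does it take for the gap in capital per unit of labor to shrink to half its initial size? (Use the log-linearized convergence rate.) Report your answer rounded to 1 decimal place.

t_½ ≈ 9.5 years

Near the steady state the convergence rate is λ = (1 − α)(n + δ).
λ = (1 − 0.41) × 0.124 = 0.59 × 0.124 = 0.07316
Half-life = ln 2 / λ = 0.6931 / 0.07316 ≈ 9.47 years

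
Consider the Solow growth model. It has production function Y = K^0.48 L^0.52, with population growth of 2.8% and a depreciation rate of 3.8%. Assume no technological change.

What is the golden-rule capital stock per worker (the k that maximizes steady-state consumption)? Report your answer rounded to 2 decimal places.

k_gold ≈ 45.41

The golden rule sets f'(k) = n + δ, i.e. α·k^(α−1) = n + δ.
So k^(1−α) = α / (n + δ) = 0.48 / 0.066 = 7.2727.
k_gold = 7.2727^(1/0.52) ≈ 45.4054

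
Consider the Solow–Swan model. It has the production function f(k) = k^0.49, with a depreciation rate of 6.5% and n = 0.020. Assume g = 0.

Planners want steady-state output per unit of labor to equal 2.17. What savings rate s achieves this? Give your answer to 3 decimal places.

s ≈ 0.190

Steady state requires s·f(k) = (n + δ)·k, i.e. s·k^α = (n + δ)·k.
Since y* = [s/(n + δ)]^(α/(1−α)), we have s/(n + δ) = (y*)^((1−α)/α) = 2.17^1.0408 = 2.2397.
Therefore s = 2.2397 × (n + δ) = 2.2397 × 0.085 = 0.1904.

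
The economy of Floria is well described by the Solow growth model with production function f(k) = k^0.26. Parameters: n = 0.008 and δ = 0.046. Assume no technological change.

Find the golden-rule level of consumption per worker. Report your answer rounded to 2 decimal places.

c_gold ≈ 1.29

At the golden rule, f'(k) = n + δ, so α·k^(α−1) = n + δ and k_gold = (α/(n + δ))^(1/(1−α)).
k_gold = (0.26/0.054)^(1/0.74) = 4.8148^1.3514 ≈ 8.3644
c_gold = f(k_gold) − (n + δ)·k_gold = 1.7371 − 0.054×8.3644 ≈ 1.2854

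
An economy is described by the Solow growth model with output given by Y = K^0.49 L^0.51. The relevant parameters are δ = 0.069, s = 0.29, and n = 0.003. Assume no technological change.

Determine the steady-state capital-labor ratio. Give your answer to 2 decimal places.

k* = 15.36

In steady state, investment equals break-even investment: s·k^α = (n + δ)·k.
Rearranging, k^(1−α) = s / (n + δ).
k^0.51 = 0.29 / (0.003 + 0.069) = 0.29 / 0.072 = 4.0278
k* = 4.0278^(1/0.51) ≈ 15.3606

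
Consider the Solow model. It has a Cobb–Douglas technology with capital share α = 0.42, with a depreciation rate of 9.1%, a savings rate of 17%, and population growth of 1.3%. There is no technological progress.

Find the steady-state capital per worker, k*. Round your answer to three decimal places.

At the steady state, Δk = 0, so s·k^α = (n + δ)·k.
Rearranging, k^(1−α) = s / (n + δ).
k^0.58 = 0.17 / (0.013 + 0.091) = 0.17 / 0.104 = 1.6346
k* = 1.6346^(1/0.58) ≈ 2.3332

k* ≈ 2.333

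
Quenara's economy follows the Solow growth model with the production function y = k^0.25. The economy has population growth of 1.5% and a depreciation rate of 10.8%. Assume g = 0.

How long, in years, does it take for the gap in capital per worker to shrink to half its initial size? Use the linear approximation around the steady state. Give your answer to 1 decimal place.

Near the steady state the convergence rate is λ = (1 − α)(n + δ).
λ = (1 − 0.25) × 0.123 = 0.75 × 0.123 = 0.09225
Half-life = ln 2 / λ = 0.6931 / 0.09225 ≈ 7.51 years

t_½ ≈ 7.5 years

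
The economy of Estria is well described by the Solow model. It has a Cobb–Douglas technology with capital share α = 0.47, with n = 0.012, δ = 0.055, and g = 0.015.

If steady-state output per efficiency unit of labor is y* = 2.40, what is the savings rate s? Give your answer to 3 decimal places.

s ≈ 0.220

At the steady state, Δk = 0, so s·k^α = (n + g + δ)·k.
Since y* = [s/(n + g + δ)]^(α/(1−α)), we have s/(n + g + δ) = (y*)^((1−α)/α) = 2.40^1.1277 = 2.6839.
Therefore s = 2.6839 × (n + g + δ) = 2.6839 × 0.082 = 0.2201.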